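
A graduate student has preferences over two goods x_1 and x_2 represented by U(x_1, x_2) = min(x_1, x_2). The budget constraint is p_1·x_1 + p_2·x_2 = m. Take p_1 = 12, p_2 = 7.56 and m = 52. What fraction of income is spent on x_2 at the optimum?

share on x_2 = 0.3865

Demand: x_1*(p_1,p_2,m) = m/(p_1 + p_2), x_2* = m/(p_1 + p_2).
Here 12 + 7.56 = 19.56, giving x_1* = 2.6585 and x_2* = 2.6585.
Expenditure on x_2: 7.56·2.6585 = 20.0982; share = 0.3865.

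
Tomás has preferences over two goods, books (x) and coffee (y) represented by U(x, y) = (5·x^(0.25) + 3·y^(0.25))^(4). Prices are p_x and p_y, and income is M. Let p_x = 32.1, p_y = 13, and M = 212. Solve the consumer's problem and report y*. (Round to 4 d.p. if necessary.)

y* = 6.6238

MU_x ∝ 5·x^(-0.75), MU_y ∝ 3·y^(-0.75), so MRS = (5/3)·(y/x)^(0.75) = p_x/p_y.
Hence y/x = ((3/5)·p_x/p_y)^(1/(0.75)), i.e. raised to the 4/3 power.
Substitute y = (y/x)·x into the budget: x* = M/(p_x + p_y·(y/x)).
Numerically y/x = 1.688952, so x* = 212/(32.1 + 13·1.688952) = 3.9218 and y* = 1.688952·3.9218 = 6.6238.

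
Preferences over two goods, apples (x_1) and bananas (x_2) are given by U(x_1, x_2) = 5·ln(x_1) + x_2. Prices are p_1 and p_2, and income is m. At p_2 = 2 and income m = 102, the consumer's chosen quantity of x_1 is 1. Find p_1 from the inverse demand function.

Set MRS = p_1/p_2: (5/x_1)/1 = p_1/p_2.
So x_1*(p_1,p_2) = 5·p_2/p_1, independent of income; and x_2* = (m − 5·p_2)/p_2.
Set x_1* = 1 in the demand function and solve for p_1: p_1 = 10.

p_1 = 10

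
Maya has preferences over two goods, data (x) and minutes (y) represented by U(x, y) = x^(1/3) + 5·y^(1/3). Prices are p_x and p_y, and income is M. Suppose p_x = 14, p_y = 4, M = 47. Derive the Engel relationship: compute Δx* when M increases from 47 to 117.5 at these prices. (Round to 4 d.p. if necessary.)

Δx* = 0.2298

From the CES first-order condition, (1/5)·(y/x)^(2/3) = p_x/p_y.
Solve for the ratio: y/x = [5·p_x/p_y]^(1.5).
Substitute y = (y/x)·x into the budget: x* = M/(p_x + p_y·(y/x)).
Numerically y/x = 73.207752, so x* = 47/(14 + 4·73.207752) = 0.1532.
At M' = 117.5: x* = 0.3829. Change: 0.3829 − 0.1532 = 0.2298.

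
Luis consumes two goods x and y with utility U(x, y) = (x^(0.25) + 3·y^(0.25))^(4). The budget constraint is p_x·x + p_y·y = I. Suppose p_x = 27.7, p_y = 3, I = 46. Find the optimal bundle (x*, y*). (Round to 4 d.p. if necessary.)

MU_x ∝ x^(-0.75), MU_y ∝ 3·y^(-0.75), so MRS = (1/3)·(y/x)^(0.75) = p_x/p_y.
Solve for the ratio: y/x = [3·p_x/p_y]^(4/3).
With the ratio pinned down, the budget gives x* = I/(p_x + p_y·(y/x)) and y* = (y/x)·x*.
Numerically y/x = 83.81203, so x* = 46/(27.7 + 3·83.81203) = 0.1648 and y* = 83.81203·0.1648 = 13.8117.

x* = 0.1648, y* = 13.8117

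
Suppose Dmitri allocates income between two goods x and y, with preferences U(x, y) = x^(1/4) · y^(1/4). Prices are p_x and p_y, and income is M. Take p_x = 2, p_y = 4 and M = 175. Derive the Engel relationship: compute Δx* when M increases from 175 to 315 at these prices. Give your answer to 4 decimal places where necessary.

The MRS is y/x. Set MRS = p_x/p_y.
Rearranging, p_y·y = p_x·x. Substituting into the budget gives p_x·x·(1 + 1) = M.
Demand: x*(p_x,p_y,M) = 0.5·M/p_x and y* = 0.5·M/p_y.
At p_x=2, p_y=4, M=175: x* = 0.5·175/2 = 43.75.
At M' = 315: x* = 78.75. Change: 78.75 − 43.75 = 35.

Δx* = 35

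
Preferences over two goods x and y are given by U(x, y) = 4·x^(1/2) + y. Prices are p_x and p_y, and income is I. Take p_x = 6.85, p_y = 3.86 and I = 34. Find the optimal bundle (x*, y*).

x* = 1.2701, y* = 6.5543

Thus x* = (2·p_y/p_x)² — independent of I — with the rest of income spent on y.
Plugging in: x* = (2·3.86/6.85)² = 1.2701, y* = 6.5543.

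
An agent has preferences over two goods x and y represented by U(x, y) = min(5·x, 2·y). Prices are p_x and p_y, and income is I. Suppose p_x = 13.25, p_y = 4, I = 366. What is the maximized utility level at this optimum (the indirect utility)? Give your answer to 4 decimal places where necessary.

V = 78.7097

Leontief preferences: the optimum is at the kink where x/2 = y/5, i.e. y = (5/2)·x.
Budget: p_x·x + p_y·(5/2)·x = I, so (2·p_x + 5·p_y)·x = 2·I.
Demand: x*(p_x,p_y,I) = 2·I/(2·p_x + 5·p_y), y* = 5·I/(2·p_x + 5·p_y).
Here 2·13.25 + 5·4 = 46.5, giving x* = 15.7419 and y* = 39.3548.
Utility at the optimum: U(15.7419, 39.3548) = 78.7097.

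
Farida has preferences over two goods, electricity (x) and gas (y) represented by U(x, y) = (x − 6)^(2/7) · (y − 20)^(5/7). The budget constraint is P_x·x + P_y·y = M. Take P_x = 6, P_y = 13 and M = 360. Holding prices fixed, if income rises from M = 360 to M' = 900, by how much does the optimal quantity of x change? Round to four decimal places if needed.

Δx* = 25.7143

Let x' = x−6, y' = y−20. MRS = (2/5)·y'/x' = P_x/P_y.
After buying the subsistence bundle (6, 20), a share 2/7 of the remaining income goes to x: x* = 6 + 2/7·(M − 6P_x − 20P_y)/P_x.
Discretionary income = 360 − 6·6 − 20·13 = 64; x* = 6 + 2/7·64/6 = 9.0476.
At M' = 900: x* = 34.7619. Change: 34.7619 − 9.0476 = 25.7143.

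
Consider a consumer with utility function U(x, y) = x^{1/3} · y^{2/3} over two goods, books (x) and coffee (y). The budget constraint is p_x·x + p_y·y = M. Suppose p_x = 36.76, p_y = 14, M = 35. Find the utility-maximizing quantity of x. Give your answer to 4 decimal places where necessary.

x* = 0.3174

Tangency: MRS = (1/2)·y/x = p_x/p_y.
Rearranging, p_y·y = 2·p_x·x. Substituting into the budget gives p_x·x·(1 + 2) = M.
Demand: x*(p_x,p_y,M) = 1/3·M/p_x and y* = 2/3·M/p_y.
At p_x=36.76, p_y=14, M=35: x* = 1/3·35/36.76 = 0.3174.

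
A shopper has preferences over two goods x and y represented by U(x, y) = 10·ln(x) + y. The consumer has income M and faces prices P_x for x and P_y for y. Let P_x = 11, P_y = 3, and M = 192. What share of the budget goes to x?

share on x = 0.1562

So x*(P_x,P_y) = 10·P_y/P_x, independent of income; and y* = (M − 10·P_y)/P_y.
At the given prices: x* = 10·3/11 = 2.7273, and y* = 54.
Expenditure on x: 11·2.7273 = 30; share = 0.1562.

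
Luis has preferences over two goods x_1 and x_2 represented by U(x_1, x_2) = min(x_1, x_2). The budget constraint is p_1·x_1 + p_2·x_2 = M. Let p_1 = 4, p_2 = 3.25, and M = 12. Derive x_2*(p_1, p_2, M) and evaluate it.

Leontief preferences: the optimum is at the kink where x_1/1 = x_2/1, i.e. x_2 = x_1.
Budget: p_1·x_1 + p_2·x_1 = M, so (p_1 + p_2)·x_1 = M.
Demand: x_1*(p_1,p_2,M) = M/(p_1 + p_2), x_2* = M/(p_1 + p_2).
Here 4 + 3.25 = 7.25, giving x_2* = 1.6552.

x_2* = 1.6552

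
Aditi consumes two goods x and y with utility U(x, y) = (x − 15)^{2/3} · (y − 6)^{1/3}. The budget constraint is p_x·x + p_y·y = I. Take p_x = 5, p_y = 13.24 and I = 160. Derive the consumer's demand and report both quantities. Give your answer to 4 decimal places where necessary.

This is Cobb-Douglas in (x−15, y−6): tangency gives 2/3·p_y·(y−6) = 1/3·p_x·(x−15).
After buying the subsistence bundle (15, 6), a share 2/3 of the remaining income goes to x: x* = 15 + 2/3·(I − 15p_x − 6p_y)/p_x.
Discretionary income = 160 − 15·5 − 6·13.24 = 5.56; x* = 15 + 2/3·5.56/5 = 15.7413; y* = 6 + 1/3·5.56/13.24 = 6.14.

x* = 15.7413, y* = 6.14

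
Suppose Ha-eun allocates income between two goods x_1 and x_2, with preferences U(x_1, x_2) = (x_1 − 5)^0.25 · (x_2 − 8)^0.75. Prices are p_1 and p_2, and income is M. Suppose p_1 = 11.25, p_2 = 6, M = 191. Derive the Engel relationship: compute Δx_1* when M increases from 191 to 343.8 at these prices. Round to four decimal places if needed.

Δx_1* = 3.3956

Let x_1' = x_1−5, x_2' = x_2−8. MRS = (1/3)·x_2'/x_1' = p_1/p_2.
After buying the subsistence bundle (5, 8), a share 0.25 of the remaining income goes to x_1: x_1* = 5 + 0.25·(M − 5p_1 − 8p_2)/p_1.
Discretionary income = 191 − 5·11.25 − 8·6 = 86.75; x_1* = 5 + 0.25·86.75/11.25 = 6.9278.
At M' = 343.8: x_1* = 10.3233. Change: 10.3233 − 6.9278 = 3.3956.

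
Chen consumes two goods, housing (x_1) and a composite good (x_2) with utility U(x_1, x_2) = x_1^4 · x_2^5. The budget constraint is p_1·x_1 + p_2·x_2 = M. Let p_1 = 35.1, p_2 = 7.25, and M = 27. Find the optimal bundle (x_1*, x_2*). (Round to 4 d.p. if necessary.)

MU_x_1/MU_x_2 = (4·x_2)/(5·x_1); tangency sets this equal to p_1/p_2.
So 4·p_2·x_2 = 5·p_1·x_1; combined with the budget, a share 4/9 of income goes to x_1.
Demand: x_1*(p_1,p_2,M) = 4/9·M/p_1 and x_2* = 5/9·M/p_2.
At p_1=35.1, p_2=7.25, M=27: x_1* = 4/9·27/35.1 = 0.3419, x_2* = 2.069.

x_1* = 0.3419, x_2* = 2.069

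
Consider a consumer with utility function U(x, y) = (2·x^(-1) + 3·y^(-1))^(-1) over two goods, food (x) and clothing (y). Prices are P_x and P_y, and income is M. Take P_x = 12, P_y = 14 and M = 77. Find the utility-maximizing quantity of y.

y* = 3.1322

From the CES first-order condition, (2/3)·(y/x)^(2) = P_x/P_y.
Hence y/x = ((3/2)·P_x/P_y)^(1/(2)), i.e. raised to the 0.5 power.
With the ratio pinned down, the budget gives x* = M/(P_x + P_y·(y/x)) and y* = (y/x)·x*.
Numerically y/x = 1.133893, so x* = 77/(12 + 14·1.133893) = 2.7624 and y* = 1.133893·2.7624 = 3.1322.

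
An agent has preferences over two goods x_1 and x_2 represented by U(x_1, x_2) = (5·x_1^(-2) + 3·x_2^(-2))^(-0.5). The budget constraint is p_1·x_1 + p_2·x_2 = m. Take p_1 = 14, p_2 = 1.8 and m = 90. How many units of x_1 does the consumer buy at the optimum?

MRS = MU_x_1/MU_x_2 = (5/3)·(x_2/x_1)^(3). Set equal to p_1/p_2.
Hence x_2/x_1 = ((3/5)·p_1/p_2)^(1/(3)), i.e. raised to the 1/3 power.
With the ratio pinned down, the budget gives x_1* = m/(p_1 + p_2·(x_2/x_1)) and x_2* = (x_2/x_1)·x_1*.
Numerically x_2/x_1 = 1.671099, so x_1* = 90/(14 + 1.8·1.671099) = 5.2916.

x_1* = 5.2916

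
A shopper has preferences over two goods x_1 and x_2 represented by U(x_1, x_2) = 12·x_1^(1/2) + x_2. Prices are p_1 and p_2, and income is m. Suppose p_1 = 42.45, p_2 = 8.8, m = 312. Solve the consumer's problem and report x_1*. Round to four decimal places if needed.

x_1* = 1.5471

MU_x_1 = 6/√x_1, MU_x_2 = 1. Tangency: 6/√x_1 = p_1/p_2.
Thus x_1* = (6·p_2/p_1)² — independent of m — with the rest of income spent on x_2.
Plugging in: x_1* = (6·8.8/42.45)² = 1.5471.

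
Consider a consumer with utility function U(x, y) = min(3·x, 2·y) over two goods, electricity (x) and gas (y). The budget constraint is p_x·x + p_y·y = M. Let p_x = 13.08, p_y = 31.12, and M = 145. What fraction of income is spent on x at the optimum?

share on x = 0.2189

With perfect complements, no substitution: consume in ratio x:y = 2:3.
Budget: p_x·x + p_y·(3/2)·x = M, so (2·p_x + 3·p_y)·x = 2·M.
Demand: x*(p_x,p_y,M) = 2·M/(2·p_x + 3·p_y), y* = 3·M/(2·p_x + 3·p_y).
Here 2·13.08 + 3·31.12 = 119.52, giving x* = 2.4264 and y* = 3.6396.
Expenditure on x: 13.08·2.4264 = 31.7369; share = 0.2189.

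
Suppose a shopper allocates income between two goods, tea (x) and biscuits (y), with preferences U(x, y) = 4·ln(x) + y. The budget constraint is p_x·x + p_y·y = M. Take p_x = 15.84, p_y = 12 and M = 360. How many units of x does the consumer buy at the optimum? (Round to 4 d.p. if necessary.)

Set MRS = p_x/p_y: (4/x)/1 = p_x/p_y.
So x*(p_x,p_y) = 4·p_y/p_x, independent of income; and y* = (M − 4·p_y)/p_y.
At the given prices: x* = 4·12/15.84 = 3.0303.

x* = 3.0303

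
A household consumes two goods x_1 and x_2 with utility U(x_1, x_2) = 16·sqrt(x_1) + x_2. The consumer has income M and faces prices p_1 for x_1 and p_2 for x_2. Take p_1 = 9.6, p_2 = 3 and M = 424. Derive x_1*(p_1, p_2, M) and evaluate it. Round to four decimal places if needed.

x_1* = 6.25

Set MRS = p_1/p_2: 8·x_1^(−1/2) = p_1/p_2.
Solve: √x_1 = 8·p_2/p_1, so x_1*(p_1,p_2) = (8·p_2/p_1)², and x_2* = (M − p_1·x_1*)/p_2.
Plugging in: x_1* = (8·3/9.6)² = 6.25.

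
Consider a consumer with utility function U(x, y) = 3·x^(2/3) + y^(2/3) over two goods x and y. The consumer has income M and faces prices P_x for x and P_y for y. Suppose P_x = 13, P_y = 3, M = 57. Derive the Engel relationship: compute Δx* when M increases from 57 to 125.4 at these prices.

From the CES first-order condition, 3·(y/x)^(1/3) = P_x/P_y.
Hence y/x = ((1/3)·P_x/P_y)^(1/(1/3)), i.e. raised to the 3 power.
With the ratio pinned down, the budget gives x* = M/(P_x + P_y·(y/x)) and y* = (y/x)·x*.
Numerically y/x = 3.013717, so x* = 57/(13 + 3·3.013717) = 2.5861.
At M' = 125.4: x* = 5.6894. Change: 5.6894 − 2.5861 = 3.1033.

Δx* = 3.1033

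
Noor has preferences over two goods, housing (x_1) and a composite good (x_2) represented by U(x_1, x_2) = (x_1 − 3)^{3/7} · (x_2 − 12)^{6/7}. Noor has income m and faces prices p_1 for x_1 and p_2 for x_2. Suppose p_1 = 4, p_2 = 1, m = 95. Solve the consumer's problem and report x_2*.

x_2* = 59.3333

Let x_1' = x_1−3, x_2' = x_2−12. MRS = (1/2)·x_2'/x_1' = p_1/p_2.
Substituting into the budget: x_1* = 3 + 1/3·(m − 3·p_1 − 12·p_2)/p_1, and x_2* = 12 + 2/3·(…)/p_2.
Discretionary income = 95 − 3·4 − 12·1 = 71; x_2* = 12 + 2/3·71/1 = 59.3333.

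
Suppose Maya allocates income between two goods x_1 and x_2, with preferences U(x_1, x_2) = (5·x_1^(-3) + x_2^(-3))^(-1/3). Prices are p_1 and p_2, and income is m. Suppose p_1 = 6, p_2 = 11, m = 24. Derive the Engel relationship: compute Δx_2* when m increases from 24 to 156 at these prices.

Δx_2* = 6.1567

MRS = MU_x_1/MU_x_2 = 5·(x_2/x_1)^(4). Set equal to p_1/p_2.
Solve for the ratio: x_2/x_1 = [(1/5)·p_1/p_2]^(0.25).
Substitute x_2 = (x_2/x_1)·x_1 into the budget: x_1* = m/(p_1 + p_2·(x_2/x_1)).
Numerically x_2/x_1 = 0.574708, so x_1* = 24/(6 + 11·0.574708) = 1.9478 and x_2* = 0.574708·1.9478 = 1.1194.
At m' = 156: x_2* = 7.2761. Change: 7.2761 − 1.1194 = 6.1567.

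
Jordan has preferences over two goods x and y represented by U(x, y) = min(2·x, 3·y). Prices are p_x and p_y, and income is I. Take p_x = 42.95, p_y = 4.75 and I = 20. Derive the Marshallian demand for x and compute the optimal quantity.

With perfect complements, no substitution: consume in ratio x:y = 3:2.
Budget: p_x·x + p_y·(2/3)·x = I, so (3·p_x + 2·p_y)·x = 3·I.
Demand: x*(p_x,p_y,I) = 3·I/(3·p_x + 2·p_y), y* = 2·I/(3·p_x + 2·p_y).
Here 3·42.95 + 2·4.75 = 138.35, giving x* = 0.4337.

x* = 0.4337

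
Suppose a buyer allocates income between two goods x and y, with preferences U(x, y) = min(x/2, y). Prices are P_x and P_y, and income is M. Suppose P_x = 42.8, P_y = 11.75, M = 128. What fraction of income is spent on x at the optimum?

Demand: x*(P_x,P_y,M) = 2·M/(2·P_x + P_y), y* = M/(2·P_x + P_y).
Here 2·42.8 + 11.75 = 97.35, giving x* = 2.6297 and y* = 1.3148.
Expenditure on x: 42.8·2.6297 = 112.5506; share = 0.8793.

share on x = 0.8793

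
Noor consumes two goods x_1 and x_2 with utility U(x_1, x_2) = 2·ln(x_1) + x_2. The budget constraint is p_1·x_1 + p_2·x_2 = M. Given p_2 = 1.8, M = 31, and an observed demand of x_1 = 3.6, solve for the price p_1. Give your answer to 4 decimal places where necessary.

p_1 = 1

Set MRS = p_1/p_2: (2/x_1)/1 = p_1/p_2.
So x_1*(p_1,p_2) = 2·p_2/p_1, independent of income; and x_2* = (M − 2·p_2)/p_2.
Set x_1* = 3.6 in the demand function and solve for p_1: p_1 = 1.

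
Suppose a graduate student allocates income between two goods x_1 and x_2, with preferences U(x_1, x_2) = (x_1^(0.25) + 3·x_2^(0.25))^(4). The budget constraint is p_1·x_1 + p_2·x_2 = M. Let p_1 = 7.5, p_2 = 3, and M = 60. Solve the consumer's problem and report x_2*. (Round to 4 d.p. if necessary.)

x_2* = 17.0898

MRS = MU_x_1/MU_x_2 = (1/3)·(x_2/x_1)^(0.75). Set equal to p_1/p_2.
Solve for the ratio: x_2/x_1 = [3·p_1/p_2]^(4/3).
Substitute x_2 = (x_2/x_1)·x_1 into the budget: x_1* = M/(p_1 + p_2·(x_2/x_1)).
Numerically x_2/x_1 = 14.680754, so x_1* = 60/(7.5 + 3·14.680754) = 1.1641 and x_2* = 14.680754·1.1641 = 17.0898.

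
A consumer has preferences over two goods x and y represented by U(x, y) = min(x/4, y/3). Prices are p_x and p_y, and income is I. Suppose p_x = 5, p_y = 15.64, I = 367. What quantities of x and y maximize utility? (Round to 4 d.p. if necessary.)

x* = 21.9366, y* = 16.4525

With perfect complements, no substitution: consume in ratio x:y = 4:3.
Budget: p_x·x + p_y·(3/4)·x = I, so (4·p_x + 3·p_y)·x = 4·I.
Demand: x*(p_x,p_y,I) = 4·I/(4·p_x + 3·p_y), y* = 3·I/(4·p_x + 3·p_y).
Here 4·5 + 3·15.64 = 66.92, giving x* = 21.9366 and y* = 16.4525.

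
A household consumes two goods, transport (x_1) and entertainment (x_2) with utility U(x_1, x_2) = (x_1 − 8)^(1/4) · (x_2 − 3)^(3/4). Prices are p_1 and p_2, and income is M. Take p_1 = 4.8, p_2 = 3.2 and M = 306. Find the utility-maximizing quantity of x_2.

x_2* = 63.4688

After buying the subsistence bundle (8, 3), a share 0.25 of the remaining income goes to x_1: x_1* = 8 + 0.25·(M − 8p_1 − 3p_2)/p_1.
Discretionary income = 306 − 8·4.8 − 3·3.2 = 258; x_2* = 3 + 0.75·258/3.2 = 63.4688.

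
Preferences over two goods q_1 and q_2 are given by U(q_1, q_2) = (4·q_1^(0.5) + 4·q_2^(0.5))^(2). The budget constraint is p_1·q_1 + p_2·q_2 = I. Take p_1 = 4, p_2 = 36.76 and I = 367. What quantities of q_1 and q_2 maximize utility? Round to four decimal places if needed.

MRS = MU_q_1/MU_q_2 = (q_2/q_1)^(0.5). Set equal to p_1/p_2.
Solve for the ratio: q_2/q_1 = [p_1/p_2]^(2).
Substitute q_2 = (q_2/q_1)·q_1 into the budget: q_1* = I/(p_1 + p_2·(q_2/q_1)).
Numerically q_2/q_1 = 0.01184, so q_1* = 367/(4 + 36.76·0.01184) = 82.7461 and q_2* = 0.01184·82.7461 = 0.9798.

q_1* = 82.7461, q_2* = 0.9798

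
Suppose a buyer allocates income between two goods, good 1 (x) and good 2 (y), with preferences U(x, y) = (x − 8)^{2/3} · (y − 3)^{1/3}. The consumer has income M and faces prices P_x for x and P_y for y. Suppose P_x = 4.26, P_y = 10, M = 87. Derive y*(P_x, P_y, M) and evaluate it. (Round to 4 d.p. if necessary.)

y* = 3.764

MRS = 2·(y−3)/(x−8). Tangency with P_x/P_y gives y−3 = (1/2)·(P_x/P_y)·(x−8).
Substituting into the budget: x* = 8 + 2/3·(M − 8·P_x − 3·P_y)/P_x, and y* = 3 + 1/3·(…)/P_y.
Discretionary income = 87 − 8·4.26 − 3·10 = 22.92; y* = 3 + 1/3·22.92/10 = 3.764.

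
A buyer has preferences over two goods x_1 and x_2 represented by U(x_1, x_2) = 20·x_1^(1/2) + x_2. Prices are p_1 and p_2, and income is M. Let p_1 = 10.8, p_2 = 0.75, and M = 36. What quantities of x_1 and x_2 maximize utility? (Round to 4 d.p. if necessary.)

x_1* = 0.4823, x_2* = 41.0556

Thus x_1* = (10·p_2/p_1)² — independent of M — with the rest of income spent on x_2.
Plugging in: x_1* = (10·0.75/10.8)² = 0.4823, x_2* = 41.0556.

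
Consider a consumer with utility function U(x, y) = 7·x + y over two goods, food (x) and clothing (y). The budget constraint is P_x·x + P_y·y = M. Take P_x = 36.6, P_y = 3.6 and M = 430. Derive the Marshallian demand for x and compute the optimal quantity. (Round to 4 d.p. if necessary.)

y gives more utility per dollar, so spend all income on y: y* = M/P_y, x* = 0.
Numerically: x* = 0, y* = 119.4444.

x* = 0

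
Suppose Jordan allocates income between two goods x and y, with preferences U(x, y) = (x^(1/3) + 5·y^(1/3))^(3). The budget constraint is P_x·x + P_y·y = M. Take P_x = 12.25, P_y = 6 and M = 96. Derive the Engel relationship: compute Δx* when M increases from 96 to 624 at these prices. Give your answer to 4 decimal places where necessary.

MRS = MU_x/MU_y = (1/5)·(y/x)^(2/3). Set equal to P_x/P_y.
Solve for the ratio: y/x = [5·P_x/P_y]^(1.5).
With the ratio pinned down, the budget gives x* = M/(P_x + P_y·(y/x)) and y* = (y/x)·x*.
Numerically y/x = 32.616118, so x* = 96/(12.25 + 6·32.616118) = 0.4617.
At M' = 624: x* = 3.0008. Change: 3.0008 − 0.4617 = 2.5391.

Δx* = 2.5391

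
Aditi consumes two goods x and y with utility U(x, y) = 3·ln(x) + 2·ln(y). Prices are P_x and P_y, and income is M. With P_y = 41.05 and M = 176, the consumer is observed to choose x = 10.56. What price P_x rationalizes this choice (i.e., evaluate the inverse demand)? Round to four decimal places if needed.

Tangency: MRS = (3/2)·y/x = P_x/P_y.
So 3·P_y·y = 2·P_x·x; combined with the budget, a share 0.6 of income goes to x.
Demand: x*(P_x,P_y,M) = 0.6·M/P_x and y* = 0.4·M/P_y.
Set x* = 10.56 in the demand function and solve for P_x: P_x = 10.

P_x = 10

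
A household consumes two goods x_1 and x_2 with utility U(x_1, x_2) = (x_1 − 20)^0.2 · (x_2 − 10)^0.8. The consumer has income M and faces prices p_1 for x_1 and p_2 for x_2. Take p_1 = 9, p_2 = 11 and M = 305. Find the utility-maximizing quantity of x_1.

x_1* = 20.3333

After buying the subsistence bundle (20, 10), a share 0.2 of the remaining income goes to x_1: x_1* = 20 + 0.2·(M − 20p_1 − 10p_2)/p_1.
Discretionary income = 305 − 20·9 − 10·11 = 15; x_1* = 20 + 0.2·15/9 = 20.3333.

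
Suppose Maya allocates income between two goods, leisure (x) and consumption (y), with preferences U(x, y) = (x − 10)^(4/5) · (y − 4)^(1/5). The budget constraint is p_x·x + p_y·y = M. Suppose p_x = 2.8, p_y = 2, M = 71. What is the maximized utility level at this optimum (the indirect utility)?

Let x' = x−10, y' = y−4. MRS = 4·y'/x' = p_x/p_y.
Substituting into the budget: x* = 10 + 0.8·(M − 10·p_x − 4·p_y)/p_x, and y* = 4 + 0.2·(…)/p_y.
Discretionary income = 71 − 10·2.8 − 4·2 = 35; x* = 10 + 0.8·35/2.8 = 20; y* = 4 + 0.2·35/2 = 7.5.
Utility at the optimum: U(20, 7.5) = 8.1061.

V = 8.1061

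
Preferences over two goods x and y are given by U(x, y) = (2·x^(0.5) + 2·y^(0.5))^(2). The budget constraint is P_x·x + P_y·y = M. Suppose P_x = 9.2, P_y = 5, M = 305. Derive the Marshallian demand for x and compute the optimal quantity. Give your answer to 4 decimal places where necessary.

x* = 11.6733

MU_x ∝ 2·x^(-0.5), MU_y ∝ 2·y^(-0.5), so MRS = (y/x)^(0.5) = P_x/P_y.
Solve for the ratio: y/x = [P_x/P_y]^(2).
With the ratio pinned down, the budget gives x* = M/(P_x + P_y·(y/x)) and y* = (y/x)·x*.
Numerically y/x = 3.3856, so x* = 305/(9.2 + 5·3.3856) = 11.6733.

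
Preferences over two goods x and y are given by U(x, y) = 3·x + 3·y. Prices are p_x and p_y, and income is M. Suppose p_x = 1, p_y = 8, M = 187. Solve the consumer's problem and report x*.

Perfect substitutes: compare marginal utility per dollar. 3/p_x vs 3/p_y → 3 vs 0.375.
x gives more utility per dollar, so spend all income on x: x* = M/p_x, y* = 0.
Numerically: x* = 187, y* = 0.

x* = 187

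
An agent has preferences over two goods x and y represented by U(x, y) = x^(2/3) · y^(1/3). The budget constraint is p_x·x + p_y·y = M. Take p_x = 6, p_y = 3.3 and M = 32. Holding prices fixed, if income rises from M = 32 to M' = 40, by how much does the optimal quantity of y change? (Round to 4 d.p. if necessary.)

Δy* = 0.8081

Tangency: MRS = 2·y/x = p_x/p_y.
So 2/3·p_y·y = 1/3·p_x·x; combined with the budget, a share 2/3 of income goes to x.
Demand: x*(p_x,p_y,M) = 2/3·M/p_x and y* = 1/3·M/p_y.
At p_x=6, p_y=3.3, M=32: y* = 1/3·32/3.3 = 3.2323.
At M' = 40: y* = 4.0404. Change: 4.0404 − 3.2323 = 0.8081.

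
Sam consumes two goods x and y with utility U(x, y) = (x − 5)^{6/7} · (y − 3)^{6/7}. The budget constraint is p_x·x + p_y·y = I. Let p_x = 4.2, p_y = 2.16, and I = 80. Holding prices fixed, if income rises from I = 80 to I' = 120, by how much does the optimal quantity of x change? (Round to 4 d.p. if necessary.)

Δx* = 4.7619

Let x' = x−5, y' = y−3. MRS = y'/x' = p_x/p_y.
After buying the subsistence bundle (5, 3), a share 0.5 of the remaining income goes to x: x* = 5 + 0.5·(I − 5p_x − 3p_y)/p_x.
Discretionary income = 80 − 5·4.2 − 3·2.16 = 52.52; x* = 5 + 0.5·52.52/4.2 = 11.2524.
At I' = 120: x* = 16.0143. Change: 16.0143 − 11.2524 = 4.7619.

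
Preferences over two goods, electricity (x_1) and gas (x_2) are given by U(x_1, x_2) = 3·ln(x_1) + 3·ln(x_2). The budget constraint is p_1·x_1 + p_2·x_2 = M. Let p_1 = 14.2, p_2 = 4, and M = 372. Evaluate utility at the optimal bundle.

Tangency: MRS = x_2/x_1 = p_1/p_2.
So 3·p_2·x_2 = 3·p_1·x_1; combined with the budget, a share 0.5 of income goes to x_1.
Demand: x_1*(p_1,p_2,M) = 0.5·M/p_1 and x_2* = 0.5·M/p_2.
At p_1=14.2, p_2=4, M=372: x_1* = 0.5·372/14.2 = 13.0986, x_2* = 46.5.
Utility at the optimum: U(13.0986, 46.5) = 19.2359.

V = 19.2359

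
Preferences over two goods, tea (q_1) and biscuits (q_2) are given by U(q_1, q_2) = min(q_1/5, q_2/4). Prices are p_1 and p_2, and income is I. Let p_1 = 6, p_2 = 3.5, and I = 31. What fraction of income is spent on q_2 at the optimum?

share on q_2 = 0.3182

With perfect complements, no substitution: consume in ratio q_1:q_2 = 5:4.
Budget: p_1·q_1 + p_2·(4/5)·q_1 = I, so (5·p_1 + 4·p_2)·q_1 = 5·I.
Demand: q_1*(p_1,p_2,I) = 5·I/(5·p_1 + 4·p_2), q_2* = 4·I/(5·p_1 + 4·p_2).
Here 5·6 + 4·3.5 = 44, giving q_1* = 3.5227 and q_2* = 2.8182.
Expenditure on q_2: 3.5·2.8182 = 9.8636; share = 0.3182.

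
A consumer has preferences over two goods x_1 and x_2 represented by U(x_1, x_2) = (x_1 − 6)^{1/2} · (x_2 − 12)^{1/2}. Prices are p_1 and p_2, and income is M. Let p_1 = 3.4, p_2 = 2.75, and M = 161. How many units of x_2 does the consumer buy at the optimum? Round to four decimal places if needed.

Discretionary income = 161 − 6·3.4 − 12·2.75 = 107.6; x_2* = 12 + 0.5·107.6/2.75 = 31.5636.

x_2* = 31.5636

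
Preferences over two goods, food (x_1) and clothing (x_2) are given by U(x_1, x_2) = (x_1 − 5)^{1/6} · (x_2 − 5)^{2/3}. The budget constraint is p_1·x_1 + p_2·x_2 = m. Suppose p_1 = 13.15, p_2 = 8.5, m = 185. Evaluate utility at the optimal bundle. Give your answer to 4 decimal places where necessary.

V = 3.8344

Let x_1' = x_1−5, x_2' = x_2−5. MRS = (1/4)·x_2'/x_1' = p_1/p_2.
After buying the subsistence bundle (5, 5), a share 0.2 of the remaining income goes to x_1: x_1* = 5 + 0.2·(m − 5p_1 − 5p_2)/p_1.
Discretionary income = 185 − 5·13.15 − 5·8.5 = 76.75; x_1* = 5 + 0.2·76.75/13.15 = 6.1673; x_2* = 5 + 0.8·76.75/8.5 = 12.2235.
Utility at the optimum: U(6.1673, 12.2235) = 3.8344.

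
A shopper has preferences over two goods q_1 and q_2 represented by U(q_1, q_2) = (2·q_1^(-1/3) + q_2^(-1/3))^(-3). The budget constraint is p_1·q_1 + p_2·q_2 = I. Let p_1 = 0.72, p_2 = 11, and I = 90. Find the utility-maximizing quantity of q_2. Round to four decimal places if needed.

Substitute q_2 = (q_2/q_1)·q_1 into the budget: q_1* = I/(p_1 + p_2·(q_2/q_1)).
Numerically q_2/q_1 = 0.076945, so q_1* = 90/(0.72 + 11·0.076945) = 57.4566 and q_2* = 0.076945·57.4566 = 4.421.

q_2* = 4.421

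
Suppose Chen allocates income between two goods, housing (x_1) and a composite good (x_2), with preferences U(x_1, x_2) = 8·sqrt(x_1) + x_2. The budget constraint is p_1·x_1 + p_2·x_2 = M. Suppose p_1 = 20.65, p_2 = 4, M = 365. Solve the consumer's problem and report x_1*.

Thus x_1* = (4·p_2/p_1)² — independent of M — with the rest of income spent on x_2.
Plugging in: x_1* = (4·4/20.65)² = 0.6003.

x_1* = 0.6003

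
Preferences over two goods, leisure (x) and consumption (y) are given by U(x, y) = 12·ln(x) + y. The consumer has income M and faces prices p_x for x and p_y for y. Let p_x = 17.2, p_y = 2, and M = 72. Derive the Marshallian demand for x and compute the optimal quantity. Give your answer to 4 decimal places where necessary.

x* = 1.3953

Set MRS = p_x/p_y: (12/x)/1 = p_x/p_y.
So x*(p_x,p_y) = 12·p_y/p_x, independent of income; and y* = (M − 12·p_y)/p_y.
At the given prices: x* = 12·2/17.2 = 1.3953.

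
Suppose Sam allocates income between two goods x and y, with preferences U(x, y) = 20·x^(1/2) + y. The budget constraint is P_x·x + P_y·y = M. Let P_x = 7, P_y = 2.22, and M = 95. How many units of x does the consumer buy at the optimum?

x* = 10.058

Utility is quasi-linear in y; the FOC for x is 10/√x = P_x/P_y.
Thus x* = (10·P_y/P_x)² — independent of M — with the rest of income spent on y.
Plugging in: x* = (10·2.22/7)² = 10.058.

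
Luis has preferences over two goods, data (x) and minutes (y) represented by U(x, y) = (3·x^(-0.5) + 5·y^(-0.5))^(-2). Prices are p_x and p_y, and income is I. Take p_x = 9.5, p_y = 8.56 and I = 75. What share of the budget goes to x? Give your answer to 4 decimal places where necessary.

share on x = 0.4241

From the CES first-order condition, (3/5)·(y/x)^(1.5) = p_x/p_y.
Solve for the ratio: y/x = [(5/3)·p_x/p_y]^(2/3).
Substitute y = (y/x)·x into the budget: x* = I/(p_x + p_y·(y/x)).
Numerically y/x = 1.506835, so x* = 75/(9.5 + 8.56·1.506835) = 3.3484 and y* = 1.506835·3.3484 = 5.0455.
Expenditure on x: 9.5·3.3484 = 31.8102; share = 0.4241.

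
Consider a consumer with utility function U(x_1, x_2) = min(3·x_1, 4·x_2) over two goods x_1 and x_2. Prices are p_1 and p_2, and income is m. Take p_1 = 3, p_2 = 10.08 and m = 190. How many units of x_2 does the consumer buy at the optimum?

Leontief preferences: the optimum is at the kink where x_1/4 = x_2/3, i.e. x_2 = (3/4)·x_1.
Budget: p_1·x_1 + p_2·(3/4)·x_1 = m, so (4·p_1 + 3·p_2)·x_1 = 4·m.
Demand: x_1*(p_1,p_2,m) = 4·m/(4·p_1 + 3·p_2), x_2* = 3·m/(4·p_1 + 3·p_2).
Here 4·3 + 3·10.08 = 42.24, giving x_2* = 13.4943.

x_2* = 13.4943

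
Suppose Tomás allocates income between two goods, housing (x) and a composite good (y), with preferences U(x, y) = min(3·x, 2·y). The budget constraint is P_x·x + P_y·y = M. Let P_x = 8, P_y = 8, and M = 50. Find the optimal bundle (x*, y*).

x* = 2.5, y* = 3.75

With perfect complements, no substitution: consume in ratio x:y = 2:3.
Budget: P_x·x + P_y·(3/2)·x = M, so (2·P_x + 3·P_y)·x = 2·M.
Demand: x*(P_x,P_y,M) = 2·M/(2·P_x + 3·P_y), y* = 3·M/(2·P_x + 3·P_y).
Here 2·8 + 3·8 = 40, giving x* = 2.5 and y* = 3.75.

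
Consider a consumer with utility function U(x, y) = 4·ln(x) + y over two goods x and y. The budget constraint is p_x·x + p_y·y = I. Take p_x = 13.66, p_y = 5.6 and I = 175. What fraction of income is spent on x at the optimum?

share on x = 0.128

MU_x = 4/x, MU_y = 1. Tangency: 4/x = p_x/p_y.
So x*(p_x,p_y) = 4·p_y/p_x, independent of income; and y* = (I − 4·p_y)/p_y.
At the given prices: x* = 4·5.6/13.66 = 1.6398, and y* = 27.25.
Expenditure on x: 13.66·1.6398 = 22.4; share = 0.128.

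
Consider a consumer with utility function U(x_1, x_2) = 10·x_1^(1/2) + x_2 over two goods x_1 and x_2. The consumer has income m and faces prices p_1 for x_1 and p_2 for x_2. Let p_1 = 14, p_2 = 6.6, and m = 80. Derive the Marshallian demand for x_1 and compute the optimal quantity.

MU_x_1 = 5/√x_1, MU_x_2 = 1. Tangency: 5/√x_1 = p_1/p_2.
Thus x_1* = (5·p_2/p_1)² — independent of m — with the rest of income spent on x_2.
Plugging in: x_1* = (5·6.6/14)² = 5.5561.

x_1* = 5.5561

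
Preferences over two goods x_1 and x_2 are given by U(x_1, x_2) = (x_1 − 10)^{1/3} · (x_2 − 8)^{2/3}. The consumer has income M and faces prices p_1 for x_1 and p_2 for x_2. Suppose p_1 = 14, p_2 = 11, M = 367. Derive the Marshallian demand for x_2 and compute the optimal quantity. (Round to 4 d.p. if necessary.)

This is Cobb-Douglas in (x_1−10, x_2−8): tangency gives 1/3·p_2·(x_2−8) = 2/3·p_1·(x_1−10).
After buying the subsistence bundle (10, 8), a share 1/3 of the remaining income goes to x_1: x_1* = 10 + 1/3·(M − 10p_1 − 8p_2)/p_1.
Discretionary income = 367 − 10·14 − 8·11 = 139; x_2* = 8 + 2/3·139/11 = 16.4242.

x_2* = 16.4242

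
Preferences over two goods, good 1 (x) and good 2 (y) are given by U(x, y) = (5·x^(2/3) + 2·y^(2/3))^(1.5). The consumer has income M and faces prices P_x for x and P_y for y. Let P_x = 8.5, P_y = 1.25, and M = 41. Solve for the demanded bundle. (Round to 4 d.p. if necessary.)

x* = 1.2183, y* = 24.5158

From the CES first-order condition, (5/2)·(y/x)^(1/3) = P_x/P_y.
Solve for the ratio: y/x = [(2/5)·P_x/P_y]^(3).
With the ratio pinned down, the budget gives x* = M/(P_x + P_y·(y/x)) and y* = (y/x)·x*.
Numerically y/x = 20.123648, so x* = 41/(8.5 + 1.25·20.123648) = 1.2183 and y* = 20.123648·1.2183 = 24.5158.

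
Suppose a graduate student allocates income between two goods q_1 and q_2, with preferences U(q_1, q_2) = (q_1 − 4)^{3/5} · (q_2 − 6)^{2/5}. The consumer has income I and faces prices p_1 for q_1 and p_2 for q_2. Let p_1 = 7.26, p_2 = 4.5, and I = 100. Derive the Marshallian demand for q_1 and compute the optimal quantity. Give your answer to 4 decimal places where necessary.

q_1* = 7.6331

Let q_1' = q_1−4, q_2' = q_2−6. MRS = (3/2)·q_2'/q_1' = p_1/p_2.
After buying the subsistence bundle (4, 6), a share 0.6 of the remaining income goes to q_1: q_1* = 4 + 0.6·(I − 4p_1 − 6p_2)/p_1.
Discretionary income = 100 − 4·7.26 − 6·4.5 = 43.96; q_1* = 4 + 0.6·43.96/7.26 = 7.6331.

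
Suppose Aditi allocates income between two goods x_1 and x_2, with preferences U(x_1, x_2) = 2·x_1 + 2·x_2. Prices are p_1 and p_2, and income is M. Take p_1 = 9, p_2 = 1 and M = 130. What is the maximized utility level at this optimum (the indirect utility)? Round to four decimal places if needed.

V = 260

Perfect substitutes: compare marginal utility per dollar. 2/p_1 vs 2/p_2 → 0.2222 vs 2.
x_2 gives more utility per dollar, so spend all income on x_2: x_2* = M/p_2, x_1* = 0.
Numerically: x_1* = 0, x_2* = 130.
Utility at the optimum: U(0, 130) = 260.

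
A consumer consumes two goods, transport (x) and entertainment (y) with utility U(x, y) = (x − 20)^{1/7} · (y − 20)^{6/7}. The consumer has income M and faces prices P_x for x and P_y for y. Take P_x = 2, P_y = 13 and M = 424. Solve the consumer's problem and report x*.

Let x' = x−20, y' = y−20. MRS = (1/6)·y'/x' = P_x/P_y.
Substituting into the budget: x* = 20 + 1/7·(M − 20·P_x − 20·P_y)/P_x, and y* = 20 + 6/7·(…)/P_y.
Discretionary income = 424 − 20·2 − 20·13 = 124; x* = 20 + 1/7·124/2 = 28.8571.

x* = 28.8571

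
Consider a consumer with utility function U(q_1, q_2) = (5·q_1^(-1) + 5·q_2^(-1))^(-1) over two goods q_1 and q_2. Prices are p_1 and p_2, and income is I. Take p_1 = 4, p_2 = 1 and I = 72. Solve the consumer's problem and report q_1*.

From the CES first-order condition, (q_2/q_1)^(2) = p_1/p_2.
Solve for the ratio: q_2/q_1 = [p_1/p_2]^(0.5).
Substitute q_2 = (q_2/q_1)·q_1 into the budget: q_1* = I/(p_1 + p_2·(q_2/q_1)).
Numerically q_2/q_1 = 2, so q_1* = 72/(4 + 1·2) = 12.

q_1* = 12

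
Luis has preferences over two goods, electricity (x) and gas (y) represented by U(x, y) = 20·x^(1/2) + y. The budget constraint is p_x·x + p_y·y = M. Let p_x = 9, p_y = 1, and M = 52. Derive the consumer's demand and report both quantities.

x* = 1.2346, y* = 40.8889

Thus x* = (10·p_y/p_x)² — independent of M — with the rest of income spent on y.
Plugging in: x* = (10·1/9)² = 1.2346, y* = 40.8889.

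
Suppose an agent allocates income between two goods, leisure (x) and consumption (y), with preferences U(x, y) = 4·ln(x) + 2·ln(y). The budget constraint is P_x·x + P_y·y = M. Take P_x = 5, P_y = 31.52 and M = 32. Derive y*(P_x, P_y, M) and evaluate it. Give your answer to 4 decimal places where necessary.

y* = 0.3384

Tangency: MRS = 2·y/x = P_x/P_y.
Rearranging, P_y·y = (1/2)·P_x·x. Substituting into the budget gives P_x·x·(1 + (1/2)) = M.
Demand: x*(P_x,P_y,M) = 2/3·M/P_x and y* = 1/3·M/P_y.
At P_x=5, P_y=31.52, M=32: y* = 1/3·32/31.52 = 0.3384.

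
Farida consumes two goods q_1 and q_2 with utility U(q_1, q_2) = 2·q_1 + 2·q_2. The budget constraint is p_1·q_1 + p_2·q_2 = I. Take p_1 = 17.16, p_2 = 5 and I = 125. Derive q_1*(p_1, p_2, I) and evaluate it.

Linear utility — the consumer picks whichever good has higher MU/price: 2/17.16 = 0.1166 vs 2/5 = 0.4.
q_2 gives more utility per dollar, so spend all income on q_2: q_2* = I/p_2, q_1* = 0.
Numerically: q_1* = 0, q_2* = 25.

q_1* = 0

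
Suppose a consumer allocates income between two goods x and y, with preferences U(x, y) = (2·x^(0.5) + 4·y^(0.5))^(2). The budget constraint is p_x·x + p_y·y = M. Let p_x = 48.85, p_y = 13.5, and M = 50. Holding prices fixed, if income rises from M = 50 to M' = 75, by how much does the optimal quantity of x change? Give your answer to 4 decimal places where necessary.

MRS = MU_x/MU_y = (1/2)·(y/x)^(0.5). Set equal to p_x/p_y.
Hence y/x = (2·p_x/p_y)^(1/(0.5)), i.e. raised to the 2 power.
Substitute y = (y/x)·x into the budget: x* = M/(p_x + p_y·(y/x)).
Numerically y/x = 52.374705, so x* = 50/(48.85 + 13.5·52.374705) = 0.0661.
At M' = 75: x* = 0.0992. Change: 0.0992 − 0.0661 = 0.0331.

Δx* = 0.0331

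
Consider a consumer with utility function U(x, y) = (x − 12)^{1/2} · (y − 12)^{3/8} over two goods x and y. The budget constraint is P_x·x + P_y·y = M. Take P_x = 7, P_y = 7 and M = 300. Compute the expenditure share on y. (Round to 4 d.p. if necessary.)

share on y = 0.4686

MRS = (4/3)·(y−12)/(x−12). Tangency with P_x/P_y gives y−12 = (3/4)·(P_x/P_y)·(x−12).
After buying the subsistence bundle (12, 12), a share 4/7 of the remaining income goes to x: x* = 12 + 4/7·(M − 12P_x − 12P_y)/P_x.
Discretionary income = 300 − 12·7 − 12·7 = 132; x* = 12 + 4/7·132/7 = 22.7755; y* = 12 + 3/7·132/7 = 20.0816.
Expenditure on y: 7·20.0816 = 140.5714; share = 0.4686.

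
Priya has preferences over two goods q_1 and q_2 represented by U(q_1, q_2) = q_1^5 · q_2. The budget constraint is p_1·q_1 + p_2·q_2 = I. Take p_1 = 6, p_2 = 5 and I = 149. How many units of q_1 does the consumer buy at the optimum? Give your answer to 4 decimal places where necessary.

q_1* = 20.6944

The MRS is 5·q_2/q_1. Set MRS = p_1/p_2.
So 5·p_2·q_2 = p_1·q_1; combined with the budget, a share 5/6 of income goes to q_1.
Demand: q_1*(p_1,p_2,I) = 5/6·I/p_1 and q_2* = 1/6·I/p_2.
At p_1=6, p_2=5, I=149: q_1* = 5/6·149/6 = 20.6944.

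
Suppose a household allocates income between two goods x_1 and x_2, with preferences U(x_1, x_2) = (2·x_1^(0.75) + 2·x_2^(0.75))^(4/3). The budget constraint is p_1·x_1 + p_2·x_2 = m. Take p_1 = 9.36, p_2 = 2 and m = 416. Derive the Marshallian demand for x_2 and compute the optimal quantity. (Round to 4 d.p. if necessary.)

x_2* = 205.9904

MU_x_1 ∝ 2·x_1^(-0.25), MU_x_2 ∝ 2·x_2^(-0.25), so MRS = (x_2/x_1)^(0.25) = p_1/p_2.
Hence x_2/x_1 = (p_1/p_2)^(1/(0.25)), i.e. raised to the 4 power.
With the ratio pinned down, the budget gives x_1* = m/(p_1 + p_2·(x_2/x_1)) and x_2* = (x_2/x_1)·x_1*.
Numerically x_2/x_1 = 479.715126, so x_1* = 416/(9.36 + 2·479.715126) = 0.4294 and x_2* = 479.715126·0.4294 = 205.9904.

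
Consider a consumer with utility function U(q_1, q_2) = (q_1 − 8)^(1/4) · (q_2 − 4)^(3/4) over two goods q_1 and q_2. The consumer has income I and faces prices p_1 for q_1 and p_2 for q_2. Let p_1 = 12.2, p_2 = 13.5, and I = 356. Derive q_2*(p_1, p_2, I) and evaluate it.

q_2* = 15.3556

This is Cobb-Douglas in (q_1−8, q_2−4): tangency gives 0.25·p_2·(q_2−4) = 0.75·p_1·(q_1−8).
Substituting into the budget: q_1* = 8 + 0.25·(I − 8·p_1 − 4·p_2)/p_1, and q_2* = 4 + 0.75·(…)/p_2.
Discretionary income = 356 − 8·12.2 − 4·13.5 = 204.4; q_2* = 4 + 0.75·204.4/13.5 = 15.3556.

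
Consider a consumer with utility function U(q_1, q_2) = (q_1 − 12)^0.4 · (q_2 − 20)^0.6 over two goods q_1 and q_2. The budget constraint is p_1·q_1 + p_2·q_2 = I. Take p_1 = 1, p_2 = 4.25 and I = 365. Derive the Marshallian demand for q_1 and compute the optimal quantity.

MRS = (2/3)·(q_2−20)/(q_1−12). Tangency with p_1/p_2 gives q_2−20 = (3/2)·(p_1/p_2)·(q_1−12).
After buying the subsistence bundle (12, 20), a share 0.4 of the remaining income goes to q_1: q_1* = 12 + 0.4·(I − 12p_1 − 20p_2)/p_1.
Discretionary income = 365 − 12·1 − 20·4.25 = 268; q_1* = 12 + 0.4·268/1 = 119.2.

q_1* = 119.2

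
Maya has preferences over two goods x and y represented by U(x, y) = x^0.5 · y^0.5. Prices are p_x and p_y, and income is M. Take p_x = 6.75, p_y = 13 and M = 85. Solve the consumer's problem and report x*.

Demand: x*(p_x,p_y,M) = 0.5·M/p_x and y* = 0.5·M/p_y.
At p_x=6.75, p_y=13, M=85: x* = 0.5·85/6.75 = 6.2963.

x* = 6.2963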